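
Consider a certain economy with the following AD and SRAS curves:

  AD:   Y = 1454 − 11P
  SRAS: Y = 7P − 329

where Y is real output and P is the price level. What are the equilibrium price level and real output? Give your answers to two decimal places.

Set AD = SRAS: 1454 − 11P = 7P − 329, so 1783 = 18P and P = 99.06.
Substituting into AD, Y = 1454 − 11P = 364.39.

P = 99.06, Y = 364.39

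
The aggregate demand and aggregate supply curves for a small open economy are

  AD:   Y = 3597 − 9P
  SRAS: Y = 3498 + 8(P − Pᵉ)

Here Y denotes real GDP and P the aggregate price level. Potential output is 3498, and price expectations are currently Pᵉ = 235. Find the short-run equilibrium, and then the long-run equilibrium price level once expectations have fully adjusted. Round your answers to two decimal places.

Short run: P = 116.41, Y = 2549.29. Long run: P = 11.00.

Short run: with Pᵉ = 235, SRAS is Y = 1618 + 8P. Setting AD = SRAS gives 1979 = 17P, so P = 116.41 and Y = 3597 − 9P = 2549.29.
Output 2549.29 is below potential 3498, so over time expected prices fall and SRAS shifts right until Y returns to 3498.
Long run: Y = 3498 on the AD curve gives 3498 = 3597 − 9P, so P = 11.00.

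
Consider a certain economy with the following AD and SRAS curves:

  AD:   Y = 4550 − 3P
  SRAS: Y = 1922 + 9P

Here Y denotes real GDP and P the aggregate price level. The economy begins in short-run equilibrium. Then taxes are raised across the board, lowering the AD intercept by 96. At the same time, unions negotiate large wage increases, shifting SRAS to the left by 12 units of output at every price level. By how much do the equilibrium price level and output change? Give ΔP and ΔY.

After both shocks: AD is Y = 4454 − 3P and SRAS is Y = 1910 + 9P.
Setting them equal: 2544 = 12P, so P = 212.
Y = 4454 − 3·212 = 3818.
Initially P = 219, Y = 3893, so ΔP = -7 and ΔY = -75.

ΔP = -7, ΔY = -75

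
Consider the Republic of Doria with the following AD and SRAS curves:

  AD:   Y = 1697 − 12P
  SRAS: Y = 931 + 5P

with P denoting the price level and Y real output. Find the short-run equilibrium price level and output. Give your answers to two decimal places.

P = 45.06, Y = 1156.29

Set AD = SRAS: 1697 − 12P = 931 + 5P, so 766 = 17P and P = 45.06.
Substituting into AD, Y = 1697 − 12P = 1156.29.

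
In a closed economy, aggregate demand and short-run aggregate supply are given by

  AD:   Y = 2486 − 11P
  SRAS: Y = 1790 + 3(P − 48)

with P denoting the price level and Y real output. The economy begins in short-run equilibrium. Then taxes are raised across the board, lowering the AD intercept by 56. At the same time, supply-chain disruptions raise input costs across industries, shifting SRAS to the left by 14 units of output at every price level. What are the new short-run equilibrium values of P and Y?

After both shocks: AD is Y = 2430 − 11P and SRAS is Y = 1632 + 3P.
Setting them equal: 798 = 14P, so P = 57.
Y = 2430 − 11·57 = 1803.

P = 57, Y = 1803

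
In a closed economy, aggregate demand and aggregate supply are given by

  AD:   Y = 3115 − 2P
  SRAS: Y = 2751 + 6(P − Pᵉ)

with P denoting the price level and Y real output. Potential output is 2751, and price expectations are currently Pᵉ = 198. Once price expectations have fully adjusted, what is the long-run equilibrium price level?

Long-run P = 182

Short run: with Pᵉ = 198, SRAS is Y = 1563 + 6P. Setting AD = SRAS gives 1552 = 8P, so P = 194 and Y = 3115 − 2·194 = 2727.
Output 2727 is below potential 2751, so over time expected prices fall and SRAS shifts right until Y returns to 2751.
Long run: Y = 2751 on the AD curve gives 2751 = 3115 − 2P, so P = 182.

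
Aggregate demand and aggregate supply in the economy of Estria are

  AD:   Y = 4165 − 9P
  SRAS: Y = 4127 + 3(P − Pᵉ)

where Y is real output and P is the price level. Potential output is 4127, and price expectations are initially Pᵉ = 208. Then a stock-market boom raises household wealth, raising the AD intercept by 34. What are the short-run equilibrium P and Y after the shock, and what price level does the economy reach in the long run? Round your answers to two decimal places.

AD shifts right: new AD is Y = 4199 − 9P. With Pᵉ = 208, SRAS is Y = 3503 + 3P.
Short run: 4199 − 9P = 3503 + 3P gives 696 = 12P, so P = 58.00 and Y = 4199 − 9P = 3677.00.
Y = 3677.00 is below potential 4127; expectations adjust and SRAS shifts right until Y = 4127.
Long run: on the new AD curve, 4127 = 4199 − 9P gives P = 8.00.

Short run: P = 58.00, Y = 3677.00. Long run: P = 8.00.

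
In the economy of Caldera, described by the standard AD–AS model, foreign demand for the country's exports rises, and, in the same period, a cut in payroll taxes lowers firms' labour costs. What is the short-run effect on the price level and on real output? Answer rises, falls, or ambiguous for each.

Price level: ambiguous; output: rises

The first event is a positive demand shock: AD shifts right, which by itself pushes P up and Y up.
The second is a favourable supply shock: SRAS shifts right, which by itself pushes P down and Y up.
The two shocks push P in opposite directions, so the effect on P is ambiguous. Both shocks push Y up, so Y rises.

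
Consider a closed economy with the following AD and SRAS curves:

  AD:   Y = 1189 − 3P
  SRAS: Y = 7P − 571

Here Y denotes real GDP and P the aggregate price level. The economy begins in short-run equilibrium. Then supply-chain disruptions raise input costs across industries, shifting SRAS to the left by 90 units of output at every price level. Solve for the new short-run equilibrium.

P = 185, Y = 634

This is a negative supply shock: SRAS shifts left.
New SRAS: Y = 7P − 661.
Set AD = SRAS: 1189 − 3P = 7P − 661, so 1850 = 10P and P = 185.
Y = 1189 − 3·185 = 634.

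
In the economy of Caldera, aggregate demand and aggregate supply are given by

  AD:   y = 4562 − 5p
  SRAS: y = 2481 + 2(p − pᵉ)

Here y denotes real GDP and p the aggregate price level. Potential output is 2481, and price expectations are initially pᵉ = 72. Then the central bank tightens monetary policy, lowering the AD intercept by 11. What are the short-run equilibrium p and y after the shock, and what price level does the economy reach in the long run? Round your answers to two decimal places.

Short run: p = 316.29, y = 2969.57. Long run: p = 414.00.

AD shifts left: new AD is y = 4551 − 5p. With pᵉ = 72, SRAS is y = 2337 + 2p.
Short run: 4551 − 5p = 2337 + 2p gives 2214 = 7p, so p = 316.29 and y = 4551 − 5p = 2969.57.
y = 2969.57 is above potential 2481; expectations adjust and SRAS shifts left until y = 2481.
Long run: on the new AD curve, 2481 = 4551 − 5p gives p = 414.00.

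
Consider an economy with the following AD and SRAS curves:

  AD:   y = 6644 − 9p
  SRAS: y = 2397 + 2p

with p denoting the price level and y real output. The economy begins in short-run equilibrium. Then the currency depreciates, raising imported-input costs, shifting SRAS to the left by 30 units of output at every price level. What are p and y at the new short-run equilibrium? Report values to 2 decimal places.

This is a negative supply shock: SRAS shifts left.
New SRAS: y = 2367 + 2p.
Set AD = SRAS: 6644 − 9p = 2367 + 2p, so 4277 = 11p and p = 388.82.
Substituting into AD, y = 3144.64.

p = 388.82, y = 3144.64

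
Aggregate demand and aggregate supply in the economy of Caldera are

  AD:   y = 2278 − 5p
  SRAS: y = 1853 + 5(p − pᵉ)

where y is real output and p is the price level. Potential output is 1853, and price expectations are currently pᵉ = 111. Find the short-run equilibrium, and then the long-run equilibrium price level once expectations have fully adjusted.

Short run: with pᵉ = 111, SRAS is y = 1298 + 5p. Setting AD = SRAS gives 980 = 10p, so p = 98 and y = 2278 − 5·98 = 1788.
Output 1788 is below potential 1853, so over time expected prices fall and SRAS shifts right until y returns to 1853.
Long run: y = 1853 on the AD curve gives 1853 = 2278 − 5p, so p = 85.

Short run: p = 98, y = 1788. Long run: p = 85.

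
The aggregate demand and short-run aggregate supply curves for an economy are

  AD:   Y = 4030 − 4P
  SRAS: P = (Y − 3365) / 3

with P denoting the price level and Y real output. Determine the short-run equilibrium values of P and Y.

Rearrange SRAS to Y = 3365 + 3P.
Set AD = SRAS: 4030 − 4P = 3365 + 3P, so 665 = 7P and P = 95.
Then Y = 4030 − 4·95 = 3650.

P = 95, Y = 3650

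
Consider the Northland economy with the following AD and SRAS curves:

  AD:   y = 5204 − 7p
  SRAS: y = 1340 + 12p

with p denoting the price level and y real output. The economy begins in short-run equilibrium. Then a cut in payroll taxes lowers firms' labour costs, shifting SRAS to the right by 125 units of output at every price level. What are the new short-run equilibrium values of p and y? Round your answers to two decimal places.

This is a positive supply shock: SRAS shifts right.
New SRAS: y = 1465 + 12p.
Set AD = SRAS: 5204 − 7p = 1465 + 12p, so 3739 = 19p and p = 196.79.
Substituting into AD, y = 3826.47.

p = 196.79, y = 3826.47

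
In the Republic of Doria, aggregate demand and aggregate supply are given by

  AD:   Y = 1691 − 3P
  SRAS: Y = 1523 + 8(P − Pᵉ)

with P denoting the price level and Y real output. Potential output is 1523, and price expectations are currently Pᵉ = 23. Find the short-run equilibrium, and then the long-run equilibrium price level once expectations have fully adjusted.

Short run: with Pᵉ = 23, SRAS is Y = 1339 + 8P. Setting AD = SRAS gives 352 = 11P, so P = 32 and Y = 1691 − 3·32 = 1595.
Output 1595 is above potential 1523, so over time expected prices rise and SRAS shifts left until Y returns to 1523.
Long run: Y = 1523 on the AD curve gives 1523 = 1691 − 3P, so P = 56.

Short run: P = 32, Y = 1595. Long run: P = 56.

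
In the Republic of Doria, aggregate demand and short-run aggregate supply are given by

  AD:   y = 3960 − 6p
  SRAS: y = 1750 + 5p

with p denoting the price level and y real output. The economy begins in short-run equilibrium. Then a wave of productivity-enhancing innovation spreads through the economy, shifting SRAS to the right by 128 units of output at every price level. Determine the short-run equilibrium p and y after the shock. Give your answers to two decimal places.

This is a positive supply shock: SRAS shifts right.
New SRAS: y = 1878 + 5p.
Set AD = SRAS: 3960 − 6p = 1878 + 5p, so 2082 = 11p and p = 189.27.
Substituting into AD, y = 2824.36.

p = 189.27, y = 2824.36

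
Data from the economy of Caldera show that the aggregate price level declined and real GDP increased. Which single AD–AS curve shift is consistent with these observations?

SRAS shifted right

P fell and Y rose. An AD shift moves P and Y in the same direction; an SRAS shift moves them in opposite directions.
Here P and Y moved in opposite directions, so the SRAS curve shifted.
Since Y rose, SRAS shifted right.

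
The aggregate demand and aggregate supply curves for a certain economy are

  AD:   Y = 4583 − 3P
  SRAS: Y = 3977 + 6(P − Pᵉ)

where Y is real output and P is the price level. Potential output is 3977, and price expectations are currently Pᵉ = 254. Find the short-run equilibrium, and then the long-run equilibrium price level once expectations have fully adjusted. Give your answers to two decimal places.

Short run: with Pᵉ = 254, SRAS is Y = 2453 + 6P. Setting AD = SRAS gives 2130 = 9P, so P = 236.67 and Y = 4583 − 3P = 3873.00.
Output 3873.00 is below potential 3977, so over time expected prices fall and SRAS shifts right until Y returns to 3977.
Long run: Y = 3977 on the AD curve gives 3977 = 4583 − 3P, so P = 202.00.

Short run: P = 236.67, Y = 3873.00. Long run: P = 202.00.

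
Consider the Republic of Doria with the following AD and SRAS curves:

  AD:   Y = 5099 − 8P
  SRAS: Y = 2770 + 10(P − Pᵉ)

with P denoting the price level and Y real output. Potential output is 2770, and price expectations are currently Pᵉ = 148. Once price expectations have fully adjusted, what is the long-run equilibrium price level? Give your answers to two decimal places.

Short run: with Pᵉ = 148, SRAS is Y = 1290 + 10P. Setting AD = SRAS gives 3809 = 18P, so P = 211.61 and Y = 5099 − 8P = 3406.11.
Output 3406.11 is above potential 2770, so over time expected prices rise and SRAS shifts left until Y returns to 2770.
Long run: Y = 2770 on the AD curve gives 2770 = 5099 − 8P, so P = 291.13.

Long-run P = 291.13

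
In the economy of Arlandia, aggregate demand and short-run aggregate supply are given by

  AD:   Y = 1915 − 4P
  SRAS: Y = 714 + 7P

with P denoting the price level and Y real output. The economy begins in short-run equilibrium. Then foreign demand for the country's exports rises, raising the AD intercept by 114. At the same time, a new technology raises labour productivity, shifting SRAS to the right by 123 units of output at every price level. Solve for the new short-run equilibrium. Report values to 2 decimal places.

P = 108.36, Y = 1595.55

After both shocks: AD is Y = 2029 − 4P and SRAS is Y = 837 + 7P.
Setting them equal: 1192 = 11P, so P = 108.36.
Substituting into AD, Y = 1595.55.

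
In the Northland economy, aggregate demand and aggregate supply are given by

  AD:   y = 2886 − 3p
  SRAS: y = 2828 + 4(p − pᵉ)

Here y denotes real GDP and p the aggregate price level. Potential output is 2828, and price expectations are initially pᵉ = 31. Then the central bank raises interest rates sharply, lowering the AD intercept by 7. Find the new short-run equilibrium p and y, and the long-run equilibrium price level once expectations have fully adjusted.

AD shifts left: new AD is y = 2879 − 3p. With pᵉ = 31, SRAS is y = 2704 + 4p.
Short run: 2879 − 3p = 2704 + 4p gives 175 = 7p, so p = 25 and y = 2879 − 3·25 = 2804.
y = 2804 is below potential 2828; expectations adjust and SRAS shifts right until y = 2828.
Long run: on the new AD curve, 2828 = 2879 − 3p gives p = 17.

Short run: p = 25, y = 2804. Long run: p = 17.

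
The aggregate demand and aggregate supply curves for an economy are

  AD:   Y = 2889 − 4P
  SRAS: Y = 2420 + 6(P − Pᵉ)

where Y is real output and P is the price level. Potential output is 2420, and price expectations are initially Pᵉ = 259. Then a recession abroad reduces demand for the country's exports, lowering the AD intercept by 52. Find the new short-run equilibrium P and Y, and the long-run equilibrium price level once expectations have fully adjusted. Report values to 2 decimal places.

AD shifts left: new AD is Y = 2837 − 4P. With Pᵉ = 259, SRAS is Y = 866 + 6P.
Short run: 2837 − 4P = 866 + 6P gives 1971 = 10P, so P = 197.10 and Y = 2837 − 4P = 2048.60.
Y = 2048.60 is below potential 2420; expectations adjust and SRAS shifts right until Y = 2420.
Long run: on the new AD curve, 2420 = 2837 − 4P gives P = 104.25.

Short run: P = 197.10, Y = 2048.60. Long run: P = 104.25.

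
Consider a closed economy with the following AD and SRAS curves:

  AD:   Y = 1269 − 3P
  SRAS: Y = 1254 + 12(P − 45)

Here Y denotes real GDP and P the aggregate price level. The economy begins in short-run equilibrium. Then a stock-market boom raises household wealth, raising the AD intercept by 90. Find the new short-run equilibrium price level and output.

P = 43, Y = 1230

This is a positive demand shock: AD shifts right.
New AD: Y = 1359 − 3P.
SRAS can be written Y = 714 + 12P.
Set AD = SRAS: 1359 − 3P = 714 + 12P, so 645 = 15P and P = 43.
Y = 1359 − 3·43 = 1230.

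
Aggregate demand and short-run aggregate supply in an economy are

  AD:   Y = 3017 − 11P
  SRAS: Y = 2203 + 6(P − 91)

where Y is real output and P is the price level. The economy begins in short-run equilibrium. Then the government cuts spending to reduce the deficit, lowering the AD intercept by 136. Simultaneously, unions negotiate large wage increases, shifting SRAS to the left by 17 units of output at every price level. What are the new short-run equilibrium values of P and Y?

P = 73, Y = 2078

After both shocks: AD is Y = 2881 − 11P and SRAS is Y = 1640 + 6P.
Setting them equal: 1241 = 17P, so P = 73.
Y = 2881 − 11·73 = 2078.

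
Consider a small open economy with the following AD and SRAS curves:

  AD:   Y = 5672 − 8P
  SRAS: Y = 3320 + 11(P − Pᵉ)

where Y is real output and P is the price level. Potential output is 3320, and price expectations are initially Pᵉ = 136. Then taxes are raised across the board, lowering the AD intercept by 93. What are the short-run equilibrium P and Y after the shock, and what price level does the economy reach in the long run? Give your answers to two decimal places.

AD shifts left: new AD is Y = 5579 − 8P. With Pᵉ = 136, SRAS is Y = 1824 + 11P.
Short run: 5579 − 8P = 1824 + 11P gives 3755 = 19P, so P = 197.63 and Y = 5579 − 8P = 3997.95.
Y = 3997.95 is above potential 3320; expectations adjust and SRAS shifts left until Y = 3320.
Long run: on the new AD curve, 3320 = 5579 − 8P gives P = 282.38.

Short run: P = 197.63, Y = 3997.95. Long run: P = 282.38.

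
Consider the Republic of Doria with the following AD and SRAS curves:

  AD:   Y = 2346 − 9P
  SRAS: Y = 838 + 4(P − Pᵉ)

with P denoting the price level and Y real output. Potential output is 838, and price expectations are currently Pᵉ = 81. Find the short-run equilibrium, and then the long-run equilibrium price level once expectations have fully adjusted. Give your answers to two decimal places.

Short run: with Pᵉ = 81, SRAS is Y = 514 + 4P. Setting AD = SRAS gives 1832 = 13P, so P = 140.92 and Y = 2346 − 9P = 1077.69.
Output 1077.69 is above potential 838, so over time expected prices rise and SRAS shifts left until Y returns to 838.
Long run: Y = 838 on the AD curve gives 838 = 2346 − 9P, so P = 167.56.

Short run: P = 140.92, Y = 1077.69. Long run: P = 167.56.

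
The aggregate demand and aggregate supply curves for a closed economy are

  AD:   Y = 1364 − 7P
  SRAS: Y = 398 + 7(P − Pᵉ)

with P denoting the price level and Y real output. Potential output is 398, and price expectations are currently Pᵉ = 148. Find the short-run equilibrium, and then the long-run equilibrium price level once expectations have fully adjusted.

Short run: with Pᵉ = 148, SRAS is Y = 7P − 638. Setting AD = SRAS gives 2002 = 14P, so P = 143 and Y = 1364 − 7·143 = 363.
Output 363 is below potential 398, so over time expected prices fall and SRAS shifts right until Y returns to 398.
Long run: Y = 398 on the AD curve gives 398 = 1364 − 7P, so P = 138.

Short run: P = 143, Y = 363. Long run: P = 138.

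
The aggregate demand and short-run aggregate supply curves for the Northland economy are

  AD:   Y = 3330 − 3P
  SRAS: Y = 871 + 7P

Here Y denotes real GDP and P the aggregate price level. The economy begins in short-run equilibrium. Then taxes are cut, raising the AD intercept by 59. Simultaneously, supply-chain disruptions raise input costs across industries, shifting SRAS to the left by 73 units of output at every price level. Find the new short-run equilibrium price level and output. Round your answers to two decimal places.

After both shocks: AD is Y = 3389 − 3P and SRAS is Y = 798 + 7P.
Setting them equal: 2591 = 10P, so P = 259.10.
Substituting into AD, Y = 2611.70.

P = 259.10, Y = 2611.70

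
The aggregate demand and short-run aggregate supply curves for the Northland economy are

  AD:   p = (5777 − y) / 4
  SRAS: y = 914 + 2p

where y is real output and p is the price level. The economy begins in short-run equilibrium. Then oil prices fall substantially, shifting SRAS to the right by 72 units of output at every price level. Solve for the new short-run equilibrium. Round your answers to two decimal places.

This is a positive supply shock: SRAS shifts right.
New SRAS: y = 986 + 2p.
Set AD = SRAS: 5777 − 4p = 986 + 2p, so 4791 = 6p and p = 798.50.
Substituting into AD, y = 2583.00.

p = 798.50, y = 2583.00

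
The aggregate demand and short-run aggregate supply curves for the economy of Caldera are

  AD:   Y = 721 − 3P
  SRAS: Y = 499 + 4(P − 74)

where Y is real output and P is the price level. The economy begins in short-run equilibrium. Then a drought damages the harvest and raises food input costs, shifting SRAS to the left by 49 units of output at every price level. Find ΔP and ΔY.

ΔP = +7, ΔY = -21

This is a negative supply shock: SRAS shifts left.
New SRAS: Y = 154 + 4P.
Set AD = SRAS: 721 − 3P = 154 + 4P, so 567 = 7P and P = 81.
Y = 721 − 3·81 = 478.
Initially P = 74, Y = 499, so ΔP = +7 and ΔY = -21.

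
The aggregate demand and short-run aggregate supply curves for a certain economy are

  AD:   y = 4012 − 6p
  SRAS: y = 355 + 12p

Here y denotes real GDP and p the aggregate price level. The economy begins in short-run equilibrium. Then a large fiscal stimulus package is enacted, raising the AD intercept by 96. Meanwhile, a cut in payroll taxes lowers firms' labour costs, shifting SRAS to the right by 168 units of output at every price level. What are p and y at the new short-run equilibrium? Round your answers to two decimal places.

p = 199.17, y = 2913.00

After both shocks: AD is y = 4108 − 6p and SRAS is y = 523 + 12p.
Setting them equal: 3585 = 18p, so p = 199.17.
Substituting into AD, y = 2913.00.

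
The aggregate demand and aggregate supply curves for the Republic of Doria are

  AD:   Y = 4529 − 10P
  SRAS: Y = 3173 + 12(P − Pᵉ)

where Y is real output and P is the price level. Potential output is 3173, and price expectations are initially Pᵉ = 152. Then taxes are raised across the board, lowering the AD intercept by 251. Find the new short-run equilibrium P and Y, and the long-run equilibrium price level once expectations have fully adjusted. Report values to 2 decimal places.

Short run: P = 133.14, Y = 2946.64. Long run: P = 110.50.

AD shifts left: new AD is Y = 4278 − 10P. With Pᵉ = 152, SRAS is Y = 1349 + 12P.
Short run: 4278 − 10P = 1349 + 12P gives 2929 = 22P, so P = 133.14 and Y = 4278 − 10P = 2946.64.
Y = 2946.64 is below potential 3173; expectations adjust and SRAS shifts right until Y = 3173.
Long run: on the new AD curve, 3173 = 4278 − 10P gives P = 110.50.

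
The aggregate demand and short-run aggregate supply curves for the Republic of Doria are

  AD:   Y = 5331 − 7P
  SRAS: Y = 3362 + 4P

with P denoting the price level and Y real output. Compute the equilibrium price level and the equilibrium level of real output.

Set AD = SRAS: 5331 − 7P = 3362 + 4P, so 1969 = 11P and P = 179.
Then Y = 5331 − 7·179 = 4078.

P = 179, Y = 4078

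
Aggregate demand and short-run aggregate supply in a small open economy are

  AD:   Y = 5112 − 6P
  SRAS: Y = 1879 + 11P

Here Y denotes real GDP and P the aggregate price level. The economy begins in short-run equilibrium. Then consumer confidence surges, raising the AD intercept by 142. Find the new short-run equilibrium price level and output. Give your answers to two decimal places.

P = 198.53, Y = 4062.82

This is a positive demand shock: AD shifts right.
New AD: Y = 5254 − 6P.
Set AD = SRAS: 5254 − 6P = 1879 + 11P, so 3375 = 17P and P = 198.53.
Substituting into AD, Y = 4062.82.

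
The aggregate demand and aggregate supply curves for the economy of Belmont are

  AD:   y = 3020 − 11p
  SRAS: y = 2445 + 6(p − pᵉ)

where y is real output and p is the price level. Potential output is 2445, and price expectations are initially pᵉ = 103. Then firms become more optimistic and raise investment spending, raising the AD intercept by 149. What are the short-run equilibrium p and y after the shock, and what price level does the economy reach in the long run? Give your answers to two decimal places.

AD shifts right: new AD is y = 3169 − 11p. With pᵉ = 103, SRAS is y = 1827 + 6p.
Short run: 3169 − 11p = 1827 + 6p gives 1342 = 17p, so p = 78.94 and y = 3169 − 11p = 2300.65.
y = 2300.65 is below potential 2445; expectations adjust and SRAS shifts right until y = 2445.
Long run: on the new AD curve, 2445 = 3169 − 11p gives p = 65.82.

Short run: p = 78.94, y = 2300.65. Long run: p = 65.82.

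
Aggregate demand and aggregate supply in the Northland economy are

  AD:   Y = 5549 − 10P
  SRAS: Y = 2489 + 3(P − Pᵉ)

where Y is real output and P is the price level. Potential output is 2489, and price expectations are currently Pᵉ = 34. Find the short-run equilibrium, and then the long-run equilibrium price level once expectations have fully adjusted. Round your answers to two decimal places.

Short run: P = 243.23, Y = 3116.69. Long run: P = 306.00.

Short run: with Pᵉ = 34, SRAS is Y = 2387 + 3P. Setting AD = SRAS gives 3162 = 13P, so P = 243.23 and Y = 5549 − 10P = 3116.69.
Output 3116.69 is above potential 2489, so over time expected prices rise and SRAS shifts left until Y returns to 2489.
Long run: Y = 2489 on the AD curve gives 2489 = 5549 − 10P, so P = 306.00.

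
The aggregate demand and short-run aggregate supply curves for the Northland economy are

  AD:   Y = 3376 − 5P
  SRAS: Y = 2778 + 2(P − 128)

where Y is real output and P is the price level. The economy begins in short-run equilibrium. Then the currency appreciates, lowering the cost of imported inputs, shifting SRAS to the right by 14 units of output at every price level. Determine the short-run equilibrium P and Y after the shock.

P = 120, Y = 2776

This is a positive supply shock: SRAS shifts right.
New SRAS: Y = 2536 + 2P.
Set AD = SRAS: 3376 − 5P = 2536 + 2P, so 840 = 7P and P = 120.
Y = 3376 − 5·120 = 2776.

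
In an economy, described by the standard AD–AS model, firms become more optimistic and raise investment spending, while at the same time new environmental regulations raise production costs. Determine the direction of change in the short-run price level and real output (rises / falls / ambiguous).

Price level: rises; output: ambiguous

The first event is a positive demand shock: AD shifts right, which by itself pushes P up and Y up.
The second is an adverse supply shock: SRAS shifts left, which by itself pushes P up and Y down.
Both shocks push P up, so P rises. The two shocks push Y in opposite directions, so the effect on Y is ambiguous.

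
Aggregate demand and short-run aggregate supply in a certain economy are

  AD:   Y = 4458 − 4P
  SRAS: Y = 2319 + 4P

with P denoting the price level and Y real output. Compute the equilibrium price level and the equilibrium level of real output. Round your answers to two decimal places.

Set AD = SRAS: 4458 − 4P = 2319 + 4P, so 2139 = 8P and P = 267.38.
Substituting into AD, Y = 4458 − 4P = 3388.50.

P = 267.38, Y = 3388.50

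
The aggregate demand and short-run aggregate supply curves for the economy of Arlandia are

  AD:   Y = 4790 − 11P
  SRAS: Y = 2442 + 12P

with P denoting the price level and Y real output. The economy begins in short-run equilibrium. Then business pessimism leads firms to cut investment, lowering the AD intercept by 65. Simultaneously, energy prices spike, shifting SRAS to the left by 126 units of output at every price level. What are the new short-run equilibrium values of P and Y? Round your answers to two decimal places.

P = 104.74, Y = 3572.87

After both shocks: AD is Y = 4725 − 11P and SRAS is Y = 2316 + 12P.
Setting them equal: 2409 = 23P, so P = 104.74.
Substituting into AD, Y = 3572.87.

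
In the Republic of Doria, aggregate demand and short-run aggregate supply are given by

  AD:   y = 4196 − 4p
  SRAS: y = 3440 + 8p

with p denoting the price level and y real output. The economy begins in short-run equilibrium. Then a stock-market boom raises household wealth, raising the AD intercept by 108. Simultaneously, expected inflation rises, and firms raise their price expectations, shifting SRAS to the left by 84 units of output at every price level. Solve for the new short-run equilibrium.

p = 79, y = 3988

After both shocks: AD is y = 4304 − 4p and SRAS is y = 3356 + 8p.
Setting them equal: 948 = 12p, so p = 79.
y = 4304 − 4·79 = 3988.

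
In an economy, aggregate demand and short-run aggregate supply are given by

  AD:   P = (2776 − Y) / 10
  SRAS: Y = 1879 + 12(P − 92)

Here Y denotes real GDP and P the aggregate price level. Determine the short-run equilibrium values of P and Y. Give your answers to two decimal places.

Write SRAS as Y = 1879 + 12P − 1104 = 775 + 12P.
Rearrange AD to Y = 2776 − 10P.
Set AD = SRAS: 2776 − 10P = 775 + 12P, so 2001 = 22P and P = 90.95.
Substituting into AD, Y = 2776 − 10P = 1866.45.

P = 90.95, Y = 1866.45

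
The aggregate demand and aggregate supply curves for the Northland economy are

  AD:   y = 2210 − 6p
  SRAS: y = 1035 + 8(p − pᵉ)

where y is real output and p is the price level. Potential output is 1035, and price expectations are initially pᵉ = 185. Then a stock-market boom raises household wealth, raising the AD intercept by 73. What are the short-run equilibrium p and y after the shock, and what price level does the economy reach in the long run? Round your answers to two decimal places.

Short run: p = 194.86, y = 1113.86. Long run: p = 208.00.

AD shifts right: new AD is y = 2283 − 6p. With pᵉ = 185, SRAS is y = 8p − 445.
Short run: 2283 − 6p = 8p − 445 gives 2728 = 14p, so p = 194.86 and y = 2283 − 6p = 1113.86.
y = 1113.86 is above potential 1035; expectations adjust and SRAS shifts left until y = 1035.
Long run: on the new AD curve, 1035 = 2283 − 6p gives p = 208.00.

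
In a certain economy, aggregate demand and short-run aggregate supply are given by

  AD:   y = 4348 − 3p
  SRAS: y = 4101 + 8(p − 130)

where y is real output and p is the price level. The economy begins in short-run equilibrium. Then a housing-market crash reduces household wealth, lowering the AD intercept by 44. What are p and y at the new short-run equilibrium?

p = 113, y = 3965

This is a negative demand shock: AD shifts left.
New AD: y = 4304 − 3p.
SRAS can be written y = 3061 + 8p.
Set AD = SRAS: 4304 − 3p = 3061 + 8p, so 1243 = 11p and p = 113.
y = 4304 − 3·113 = 3965.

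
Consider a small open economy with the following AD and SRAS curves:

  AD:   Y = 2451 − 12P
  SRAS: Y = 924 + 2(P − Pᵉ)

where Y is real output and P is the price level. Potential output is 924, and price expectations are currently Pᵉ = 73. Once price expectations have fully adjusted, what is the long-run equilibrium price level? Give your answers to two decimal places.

Long-run P = 127.25

Short run: with Pᵉ = 73, SRAS is Y = 778 + 2P. Setting AD = SRAS gives 1673 = 14P, so P = 119.50 and Y = 2451 − 12P = 1017.00.
Output 1017.00 is above potential 924, so over time expected prices rise and SRAS shifts left until Y returns to 924.
Long run: Y = 924 on the AD curve gives 924 = 2451 − 12P, so P = 127.25.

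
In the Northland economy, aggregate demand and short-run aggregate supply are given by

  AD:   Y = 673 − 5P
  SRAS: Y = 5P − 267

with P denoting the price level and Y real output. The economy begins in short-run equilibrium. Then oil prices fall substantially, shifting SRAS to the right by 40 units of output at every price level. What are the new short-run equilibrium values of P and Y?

This is a positive supply shock: SRAS shifts right.
New SRAS: Y = 5P − 227.
Set AD = SRAS: 673 − 5P = 5P − 227, so 900 = 10P and P = 90.
Y = 673 − 5·90 = 223.

P = 90, Y = 223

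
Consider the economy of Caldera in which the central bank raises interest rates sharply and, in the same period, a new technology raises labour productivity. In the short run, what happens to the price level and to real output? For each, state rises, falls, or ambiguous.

The first event is a negative demand shock: AD shifts left, which by itself pushes P down and Y down.
The second is a favourable supply shock: SRAS shifts right, which by itself pushes P down and Y up.
Both shocks push P down, so P falls. The two shocks push Y in opposite directions, so the effect on Y is ambiguous.

Price level: falls; output: ambiguous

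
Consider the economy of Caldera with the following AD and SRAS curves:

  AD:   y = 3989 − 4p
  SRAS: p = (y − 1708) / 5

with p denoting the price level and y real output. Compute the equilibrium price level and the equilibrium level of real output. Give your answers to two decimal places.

p = 253.44, y = 2975.22

Rearrange SRAS to y = 1708 + 5p.
Set AD = SRAS: 3989 − 4p = 1708 + 5p, so 2281 = 9p and p = 253.44.
Substituting into AD, y = 3989 − 4p = 2975.22.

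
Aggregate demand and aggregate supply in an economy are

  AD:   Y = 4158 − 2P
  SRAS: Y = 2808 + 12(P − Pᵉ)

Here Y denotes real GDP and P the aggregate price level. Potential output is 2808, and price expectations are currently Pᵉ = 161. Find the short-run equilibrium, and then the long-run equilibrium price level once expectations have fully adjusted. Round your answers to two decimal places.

Short run: with Pᵉ = 161, SRAS is Y = 876 + 12P. Setting AD = SRAS gives 3282 = 14P, so P = 234.43 and Y = 4158 − 2P = 3689.14.
Output 3689.14 is above potential 2808, so over time expected prices rise and SRAS shifts left until Y returns to 2808.
Long run: Y = 2808 on the AD curve gives 2808 = 4158 − 2P, so P = 675.00.

Short run: P = 234.43, Y = 3689.14. Long run: P = 675.00.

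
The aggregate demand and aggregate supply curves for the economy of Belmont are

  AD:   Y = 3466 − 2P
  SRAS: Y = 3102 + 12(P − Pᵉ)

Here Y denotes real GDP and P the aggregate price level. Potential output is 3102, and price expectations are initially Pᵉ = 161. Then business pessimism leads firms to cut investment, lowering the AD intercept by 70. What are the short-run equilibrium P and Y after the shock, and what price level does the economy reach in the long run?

Short run: P = 159, Y = 3078. Long run: P = 147.

AD shifts left: new AD is Y = 3396 − 2P. With Pᵉ = 161, SRAS is Y = 1170 + 12P.
Short run: 3396 − 2P = 1170 + 12P gives 2226 = 14P, so P = 159 and Y = 3396 − 2·159 = 3078.
Y = 3078 is below potential 3102; expectations adjust and SRAS shifts right until Y = 3102.
Long run: on the new AD curve, 3102 = 3396 − 2P gives P = 147.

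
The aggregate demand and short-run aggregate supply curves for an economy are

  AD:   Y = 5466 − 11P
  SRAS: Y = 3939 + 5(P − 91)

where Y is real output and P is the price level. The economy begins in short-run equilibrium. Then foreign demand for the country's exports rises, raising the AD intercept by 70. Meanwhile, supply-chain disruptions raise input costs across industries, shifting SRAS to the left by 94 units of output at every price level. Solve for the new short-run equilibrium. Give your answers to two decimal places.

After both shocks: AD is Y = 5536 − 11P and SRAS is Y = 3390 + 5P.
Setting them equal: 2146 = 16P, so P = 134.13.
Substituting into AD, Y = 4060.63.

P = 134.13, Y = 4060.63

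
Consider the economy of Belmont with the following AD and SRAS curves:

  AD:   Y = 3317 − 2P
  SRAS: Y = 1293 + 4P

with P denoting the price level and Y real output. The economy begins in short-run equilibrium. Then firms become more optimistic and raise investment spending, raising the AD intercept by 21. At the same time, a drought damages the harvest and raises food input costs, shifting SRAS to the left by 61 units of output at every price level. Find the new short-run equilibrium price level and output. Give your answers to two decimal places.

After both shocks: AD is Y = 3338 − 2P and SRAS is Y = 1232 + 4P.
Setting them equal: 2106 = 6P, so P = 351.00.
Substituting into AD, Y = 2636.00.

P = 351.00, Y = 2636.00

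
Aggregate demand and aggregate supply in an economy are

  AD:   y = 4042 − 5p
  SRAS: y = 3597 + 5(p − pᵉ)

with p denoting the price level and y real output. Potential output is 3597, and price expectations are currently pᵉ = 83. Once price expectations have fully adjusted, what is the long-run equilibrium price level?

Long-run p = 89

Short run: with pᵉ = 83, SRAS is y = 3182 + 5p. Setting AD = SRAS gives 860 = 10p, so p = 86 and y = 4042 − 5·86 = 3612.
Output 3612 is above potential 3597, so over time expected prices rise and SRAS shifts left until y returns to 3597.
Long run: y = 3597 on the AD curve gives 3597 = 4042 − 5p, so p = 89.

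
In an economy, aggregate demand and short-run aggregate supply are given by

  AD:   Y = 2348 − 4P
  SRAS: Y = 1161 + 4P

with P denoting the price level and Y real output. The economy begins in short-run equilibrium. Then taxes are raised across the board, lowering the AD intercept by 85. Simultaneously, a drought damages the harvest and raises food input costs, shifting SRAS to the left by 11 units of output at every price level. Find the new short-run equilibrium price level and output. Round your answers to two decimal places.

P = 139.13, Y = 1706.50

After both shocks: AD is Y = 2263 − 4P and SRAS is Y = 1150 + 4P.
Setting them equal: 1113 = 8P, so P = 139.13.
Substituting into AD, Y = 1706.50.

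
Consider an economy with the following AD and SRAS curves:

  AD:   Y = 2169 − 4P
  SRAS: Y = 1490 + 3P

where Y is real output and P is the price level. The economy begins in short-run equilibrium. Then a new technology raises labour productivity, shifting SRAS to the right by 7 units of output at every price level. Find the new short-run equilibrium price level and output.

This is a positive supply shock: SRAS shifts right.
New SRAS: Y = 1497 + 3P.
Set AD = SRAS: 2169 − 4P = 1497 + 3P, so 672 = 7P and P = 96.
Y = 2169 − 4·96 = 1785.

P = 96, Y = 1785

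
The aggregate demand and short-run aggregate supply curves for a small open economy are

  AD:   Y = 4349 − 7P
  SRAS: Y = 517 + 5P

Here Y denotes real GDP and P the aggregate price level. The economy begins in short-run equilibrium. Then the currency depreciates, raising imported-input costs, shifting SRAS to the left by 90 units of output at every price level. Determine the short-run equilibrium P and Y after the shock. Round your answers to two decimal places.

This is a negative supply shock: SRAS shifts left.
New SRAS: Y = 427 + 5P.
Set AD = SRAS: 4349 − 7P = 427 + 5P, so 3922 = 12P and P = 326.83.
Substituting into AD, Y = 2061.17.

P = 326.83, Y = 2061.17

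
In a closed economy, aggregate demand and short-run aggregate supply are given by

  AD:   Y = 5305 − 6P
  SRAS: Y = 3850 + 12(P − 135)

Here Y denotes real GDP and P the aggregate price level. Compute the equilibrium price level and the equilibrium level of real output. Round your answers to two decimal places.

P = 170.83, Y = 4280.00

Write SRAS as Y = 3850 + 12P − 1620 = 2230 + 12P.
Set AD = SRAS: 5305 − 6P = 2230 + 12P, so 3075 = 18P and P = 170.83.
Substituting into AD, Y = 5305 − 6P = 4280.00.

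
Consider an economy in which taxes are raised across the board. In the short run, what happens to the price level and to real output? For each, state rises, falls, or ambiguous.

Price level: falls; output: falls

This is a negative demand shock: AD shifts left.
Moving along the upward-sloping SRAS curve, P falls and Y falls.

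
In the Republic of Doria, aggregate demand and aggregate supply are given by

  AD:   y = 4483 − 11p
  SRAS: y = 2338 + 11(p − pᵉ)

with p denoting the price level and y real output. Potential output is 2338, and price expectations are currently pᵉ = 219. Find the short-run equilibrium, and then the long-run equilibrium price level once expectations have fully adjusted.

Short run: p = 207, y = 2206. Long run: p = 195.

Short run: with pᵉ = 219, SRAS is y = 11p − 71. Setting AD = SRAS gives 4554 = 22p, so p = 207 and y = 4483 − 11·207 = 2206.
Output 2206 is below potential 2338, so over time expected prices fall and SRAS shifts right until y returns to 2338.
Long run: y = 2338 on the AD curve gives 2338 = 4483 − 11p, so p = 195.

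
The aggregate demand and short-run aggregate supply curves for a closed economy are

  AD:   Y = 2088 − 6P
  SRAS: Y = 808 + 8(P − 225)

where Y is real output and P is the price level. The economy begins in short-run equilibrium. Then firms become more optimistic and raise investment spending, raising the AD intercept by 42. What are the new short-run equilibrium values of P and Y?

This is a positive demand shock: AD shifts right.
New AD: Y = 2130 − 6P.
SRAS can be written Y = 8P − 992.
Set AD = SRAS: 2130 − 6P = 8P − 992, so 3122 = 14P and P = 223.
Y = 2130 − 6·223 = 792.

P = 223, Y = 792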